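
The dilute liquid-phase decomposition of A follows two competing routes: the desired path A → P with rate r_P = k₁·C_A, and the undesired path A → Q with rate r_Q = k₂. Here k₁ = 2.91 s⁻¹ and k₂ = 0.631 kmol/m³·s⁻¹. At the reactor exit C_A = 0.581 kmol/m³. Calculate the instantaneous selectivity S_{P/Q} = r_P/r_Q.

S_{P/Q} = r_P/r_Q = (k₁·C_A)/(k₂) = (k₁/k₂)·C_A.
= (2.91×0.5810) / (0.631) = 1.691/0.6310 = 2.68.
Since the desired path is higher order in A, keeping C_A high (PFR or concentrated feed) favours P.

2.68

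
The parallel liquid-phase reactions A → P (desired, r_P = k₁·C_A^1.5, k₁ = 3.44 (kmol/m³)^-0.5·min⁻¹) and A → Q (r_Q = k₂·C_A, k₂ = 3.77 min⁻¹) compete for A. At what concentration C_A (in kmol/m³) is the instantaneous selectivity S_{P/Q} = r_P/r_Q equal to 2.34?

S_{P/Q} = (k₁/k₂)·C_A^0.5 ⇒ C_A = (S·k₂/k₁)^(2).
= (2.34×3.77/3.44)^(2) = (2.564)^(2) = 6.58 kmol/m³.

6.58 kmol/m³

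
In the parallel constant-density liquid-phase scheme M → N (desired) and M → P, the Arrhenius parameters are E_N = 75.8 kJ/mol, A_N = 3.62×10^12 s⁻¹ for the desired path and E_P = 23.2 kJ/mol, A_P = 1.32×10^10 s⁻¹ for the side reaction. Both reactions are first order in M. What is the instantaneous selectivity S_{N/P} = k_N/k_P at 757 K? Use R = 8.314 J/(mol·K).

With equal orders, S_{N/P} = k_N/k_P = (A_N/A_P)·exp[(E_P−E_N)/(RT)].
(E_P−E_N)/(RT) = (23.2−75.8)×10³/(8.314×757) = -52600/6294 = -8.358.
k_N/k_P = (3.62×10^12/1.32×10^10)·exp(-8.358) = 274.2 × 2.346×10^-4 = 0.0643.
Since E_N > E_P, raising the temperature improves selectivity toward N.

0.0643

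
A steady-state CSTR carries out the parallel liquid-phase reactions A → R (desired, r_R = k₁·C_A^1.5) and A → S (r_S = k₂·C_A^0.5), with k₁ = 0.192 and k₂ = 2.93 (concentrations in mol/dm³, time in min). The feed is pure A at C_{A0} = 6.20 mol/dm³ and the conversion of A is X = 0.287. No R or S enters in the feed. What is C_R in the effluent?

Exit C_A = C_{A0}(1−X) = 6.20×0.713 = 4.421 mol/dm³.
In a CSTR the entire volume is at exit conditions, so r_R = 0.192×4.421^1.5 = 1.785 and r_S = 2.93×4.421^0.5 = 6.160.
Fraction of consumed A going to R: r_R/(r_R+r_S) = 0.2246.
C_R = 0.2246·C_{A0}·X = 0.2246×6.20×0.287 = 0.400 mol/dm³.

0.400 mol/dm³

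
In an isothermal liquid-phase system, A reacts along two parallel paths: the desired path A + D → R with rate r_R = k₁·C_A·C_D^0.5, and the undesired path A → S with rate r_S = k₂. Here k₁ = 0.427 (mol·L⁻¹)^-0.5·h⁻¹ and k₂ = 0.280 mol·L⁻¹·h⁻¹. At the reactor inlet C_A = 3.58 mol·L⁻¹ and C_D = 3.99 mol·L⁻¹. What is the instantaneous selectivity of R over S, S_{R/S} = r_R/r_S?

10.9

S_{R/S} = r_R/r_S = (k₁·C_A·C_D^0.5)/(k₂) = (k₁/k₂)·C_A·C_D^0.5.
= (0.427×3.580×3.990^0.5) / (0.280) = 3.053/0.2800 = 10.9.
Since the desired path is higher order in A, keeping C_A high (PFR or concentrated feed) favours R.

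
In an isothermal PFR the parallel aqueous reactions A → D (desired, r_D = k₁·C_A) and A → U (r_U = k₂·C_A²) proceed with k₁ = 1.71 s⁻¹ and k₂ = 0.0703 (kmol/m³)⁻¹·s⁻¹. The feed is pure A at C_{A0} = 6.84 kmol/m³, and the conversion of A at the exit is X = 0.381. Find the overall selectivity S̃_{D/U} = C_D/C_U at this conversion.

C_A = C_{A0}(1−X) = 4.234 kmol/m³.
Along a PFR/batch, dC_D/dC_A = −r_D/(r_D+r_U) = −k₁/(k₁+k₂·C_A).
Integrating from C_{A0} to C_A: C_D = (1.71/0.0703)·ln[(1.71+0.0703·6.84)/(1.71+0.0703·4.23)] = 24.32·ln(2.191/2.008) = 2.124 kmol/m³.
C_U = (C_{A0}−C_A)−C_D = 0.4819 kmol/m³; S̃_{D/U} = 2.124/0.4819 = 4.41.

4.41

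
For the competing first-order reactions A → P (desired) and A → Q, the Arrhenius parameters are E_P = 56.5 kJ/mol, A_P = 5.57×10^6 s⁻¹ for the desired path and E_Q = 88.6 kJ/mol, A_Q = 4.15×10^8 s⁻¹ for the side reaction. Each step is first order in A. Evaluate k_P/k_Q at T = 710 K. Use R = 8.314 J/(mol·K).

3.09

Since both paths have the same order in A, the concentration cancels and S_{P/Q} = k_P/k_Q = (A_P/A_Q)·exp[(E_Q−E_P)/(RT)].
(E_Q−E_P)/(RT) = (88.6−56.5)×10³/(8.314×710) = 32100/5903 = 5.438.
k_P/k_Q = (5.57×10^6/4.15×10^8)·exp(5.438) = 0.01342 × 230.0 = 3.09.
Since E_P < E_Q, lowering the temperature improves selectivity toward P.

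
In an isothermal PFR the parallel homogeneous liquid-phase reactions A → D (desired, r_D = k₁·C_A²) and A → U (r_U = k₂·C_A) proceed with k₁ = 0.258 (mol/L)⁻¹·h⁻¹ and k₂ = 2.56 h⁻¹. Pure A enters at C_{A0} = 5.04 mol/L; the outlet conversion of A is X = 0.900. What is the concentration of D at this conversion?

C_A = C_{A0}(1−X) = 0.5040 mol/L.
Along a PFR/batch, dC_U/dC_A = −r_U/(r_D+r_U) = −k₂/(k₂+k₁·C_A).
Integrating from C_{A0} to C_A: C_U = (2.56/0.258)·ln[(2.56+0.258·5.04)/(2.56+0.258·0.504)] = 9.922·ln(3.860/2.690) = 3.584 mol/L.
Then C_D = (C_{A0}−C_A) − C_U = 4.536 − 3.584 = 0.9520 mol/L.

0.952 mol/L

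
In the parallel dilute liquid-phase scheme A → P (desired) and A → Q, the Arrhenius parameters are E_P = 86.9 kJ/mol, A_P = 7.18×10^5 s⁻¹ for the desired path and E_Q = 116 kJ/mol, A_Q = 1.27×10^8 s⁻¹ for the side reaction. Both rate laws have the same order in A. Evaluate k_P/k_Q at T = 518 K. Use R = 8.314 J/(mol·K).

4.86

k_P/k_Q = (A_P/A_Q)·exp[−(E_P−E_Q)/(RT)] = (A_P/A_Q)·exp[(E_Q−E_P)/(RT)].
(E_Q−E_P)/(RT) = (116−86.9)×10³/(8.314×518) = 29100/4307 = 6.757.
k_P/k_Q = (7.18×10^5/1.27×10^8)·exp(6.757) = 0.005654 × 860.0 = 4.86.
Since E_P < E_Q, lowering the temperature improves selectivity toward P.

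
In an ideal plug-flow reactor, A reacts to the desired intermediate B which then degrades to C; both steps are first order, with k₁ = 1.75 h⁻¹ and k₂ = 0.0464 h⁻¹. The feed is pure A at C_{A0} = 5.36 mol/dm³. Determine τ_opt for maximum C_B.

2.13 h

For first-order series the maximum of C_B occurs at τ_opt = ln(k₂/k₁)/(k₂−k₁).
= ln(0.0464/1.75)/(0.0464−1.75) = ln(0.02651)/-1.704 = -3.630/-1.704 = 2.13 h.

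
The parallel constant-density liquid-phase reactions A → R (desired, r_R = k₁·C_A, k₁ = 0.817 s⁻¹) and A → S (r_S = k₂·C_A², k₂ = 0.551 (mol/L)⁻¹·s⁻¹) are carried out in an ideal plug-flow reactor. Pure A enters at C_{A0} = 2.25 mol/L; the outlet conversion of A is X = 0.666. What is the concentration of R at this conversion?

0.761 mol/L

C_A = C_{A0}(1−X) = 0.7515 mol/L.
Along a PFR/batch, dC_R/dC_A = −r_R/(r_R+r_S) = −k₁/(k₁+k₂·C_A).
Integrating from C_{A0} to C_A: C_R = (0.817/0.551)·ln[(0.817+0.551·2.25)/(0.817+0.551·0.751)] = 1.483·ln(2.057/1.231) = 0.7610 mol/L.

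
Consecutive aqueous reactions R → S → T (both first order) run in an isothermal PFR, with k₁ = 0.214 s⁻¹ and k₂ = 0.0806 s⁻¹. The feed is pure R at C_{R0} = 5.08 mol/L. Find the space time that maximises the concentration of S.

The intermediate peaks when r₁ = r₂, i.e. k₁e^(−k₁τ) = k₂e^(−k₂τ), giving τ_opt = ln(k₂/k₁)/(k₂−k₁).
= ln(0.0806/0.214)/(0.0806−0.214) = ln(0.3766)/-0.1334 = -0.9765/-0.1334 = 7.32 s.

7.32 s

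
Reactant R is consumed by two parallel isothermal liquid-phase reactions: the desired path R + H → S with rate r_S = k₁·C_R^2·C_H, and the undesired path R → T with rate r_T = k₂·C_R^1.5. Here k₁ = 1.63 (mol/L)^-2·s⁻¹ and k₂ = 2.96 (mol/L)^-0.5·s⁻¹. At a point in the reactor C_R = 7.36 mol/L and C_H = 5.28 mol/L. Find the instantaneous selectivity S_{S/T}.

7.89

S_{S/T} = r_S/r_T = (k₁·C_R^2·C_H)/(k₂·C_R^1.5) = (k₁/k₂)·C_R^0.5·C_H.
= (1.63×7.360^2×5.280) / (2.96×7.360^1.5) = 466.2/59.10 = 7.89.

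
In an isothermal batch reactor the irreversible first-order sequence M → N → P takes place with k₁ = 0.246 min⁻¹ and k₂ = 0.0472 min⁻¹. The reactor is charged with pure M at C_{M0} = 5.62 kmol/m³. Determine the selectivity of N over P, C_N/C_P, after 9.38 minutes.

Solving the coupled first-order balances gives C_N(t) = [k₁/(k₂−k₁)]·C_{M0}·(e^(−k₁t) − e^(−k₂t)).
e^(−k₁t) = e^(−0.246×9.38) = e^(−2.307) = 0.09951; e^(−k₂t) = e^(−0.4427) = 0.6423.
C_N = 0.246×5.62/(0.0472−0.246) × (0.09951−0.6423) = (-6.954)×(-0.5428) = 3.775 kmol/m³.
C_M = C_{M0}e^(−k₁t) = 0.5593 kmol/m³, so C_P = C_{M0}−C_M−C_N = 1.286 kmol/m³; C_N/C_P = 2.93.

2.93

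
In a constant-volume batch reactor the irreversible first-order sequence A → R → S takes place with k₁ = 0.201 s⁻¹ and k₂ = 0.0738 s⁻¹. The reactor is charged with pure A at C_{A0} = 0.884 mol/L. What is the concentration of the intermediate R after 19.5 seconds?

0.304 mol/L

Solving the coupled first-order balances gives C_R(t) = [k₁/(k₂−k₁)]·C_{A0}·(e^(−k₁t) − e^(−k₂t)).
e^(−k₁t) = e^(−0.201×19.5) = e^(−3.920) = 0.01985; e^(−k₂t) = e^(−1.439) = 0.2371.
C_R = 0.201×0.884/(0.0738−0.201) × (0.01985−0.2371) = (-1.397)×(-0.2173) = 0.3035 mol/L.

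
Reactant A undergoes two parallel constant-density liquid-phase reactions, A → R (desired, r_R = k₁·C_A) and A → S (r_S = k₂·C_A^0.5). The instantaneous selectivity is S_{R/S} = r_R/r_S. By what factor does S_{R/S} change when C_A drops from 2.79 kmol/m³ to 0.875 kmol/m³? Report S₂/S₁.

0.560

S_{R/S} = (k₁/k₂)·C_A^0.5, so S₂/S₁ = (C_{A,2}/C_{A,1})^0.5.
= (0.875/2.79)^0.5 = (0.3136)^0.5 = 0.560.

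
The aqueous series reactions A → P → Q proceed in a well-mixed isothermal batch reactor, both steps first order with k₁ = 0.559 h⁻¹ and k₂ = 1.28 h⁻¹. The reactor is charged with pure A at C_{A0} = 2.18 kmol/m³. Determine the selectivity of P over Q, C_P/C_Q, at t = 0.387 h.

The intermediate concentration in a first-order A→B→C sequence is C_P = k₁C_{A0}(e^(−k₁t) − e^(−k₂t))/(k₂−k₁).
e^(−k₁t) = e^(−0.559×0.387) = e^(−0.2163) = 0.8055; e^(−k₂t) = e^(−0.4954) = 0.6094.
C_P = 0.559×2.18/(1.28−0.559) × (0.8055−0.6094) = 1.690×0.1961 = 0.3315 kmol/m³.
C_A = C_{A0}e^(−k₁t) = 1.756 kmol/m³, so C_Q = C_{A0}−C_A−C_P = 0.09261 kmol/m³; C_P/C_Q = 3.58.

3.58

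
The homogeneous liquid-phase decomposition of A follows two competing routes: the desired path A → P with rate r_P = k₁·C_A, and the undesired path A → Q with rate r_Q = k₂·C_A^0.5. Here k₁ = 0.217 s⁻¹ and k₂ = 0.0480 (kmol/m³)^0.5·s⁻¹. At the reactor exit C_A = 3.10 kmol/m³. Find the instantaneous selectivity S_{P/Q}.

7.96

S_{P/Q} = r_P/r_Q = (k₁·C_A)/(k₂·C_A^0.5) = (k₁/k₂)·C_A^0.5.
= (0.217×3.100) / (0.0480×3.100^0.5) = 0.6727/0.08451 = 7.96.
Since the desired path is higher order in A, keeping C_A high (PFR or concentrated feed) favours P.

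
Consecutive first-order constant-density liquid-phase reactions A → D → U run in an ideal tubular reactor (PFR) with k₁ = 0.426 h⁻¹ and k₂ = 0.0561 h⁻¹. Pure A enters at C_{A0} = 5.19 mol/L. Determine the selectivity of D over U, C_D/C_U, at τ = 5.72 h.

Solving the coupled first-order balances gives C_D(τ) = [k₁/(k₂−k₁)]·C_{A0}·(e^(−k₁τ) − e^(−k₂τ)).
e^(−k₁τ) = e^(−0.426×5.72) = e^(−2.437) = 0.08745; e^(−k₂τ) = e^(−0.3209) = 0.7255.
C_D = 0.426×5.19/(0.0561−0.426) × (0.08745−0.7255) = (-5.977)×(-0.6381) = 3.814 mol/L.
C_A = C_{A0}e^(−k₁τ) = 0.4539 mol/L, so C_U = C_{A0}−C_A−C_D = 0.9224 mol/L; C_D/C_U = 4.13.

4.13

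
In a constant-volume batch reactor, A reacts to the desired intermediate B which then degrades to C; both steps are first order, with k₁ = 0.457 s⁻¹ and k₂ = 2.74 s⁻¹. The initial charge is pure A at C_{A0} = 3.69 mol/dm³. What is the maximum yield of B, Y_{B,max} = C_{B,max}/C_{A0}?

Evaluating C_B at t_opt = ln(k₂/k₁)/(k₂−k₁) gives C_{B,max}/C_{A0} = (k₁/k₂)^[k₂/(k₂−k₁)].
= (0.457/2.74)^(2.74/(2.74−0.457)) = (0.1668)^(1.200) = 0.1165.

0.117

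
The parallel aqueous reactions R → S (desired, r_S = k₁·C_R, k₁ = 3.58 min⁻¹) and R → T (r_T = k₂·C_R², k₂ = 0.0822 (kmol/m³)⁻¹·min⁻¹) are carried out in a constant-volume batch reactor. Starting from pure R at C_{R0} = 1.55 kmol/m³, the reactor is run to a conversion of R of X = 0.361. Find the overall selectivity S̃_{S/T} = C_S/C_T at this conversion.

34.3

C_R = C_{R0}(1−X) = 0.9905 kmol/m³.
Along a PFR/batch, dC_S/dC_R = −r_S/(r_S+r_T) = −k₁/(k₁+k₂·C_R).
Integrating from C_{R0} to C_R: C_S = (3.58/0.0822)·ln[(3.58+0.0822·1.55)/(3.58+0.0822·0.990)] = 43.55·ln(3.707/3.661) = 0.5437 kmol/m³.
C_T = (C_{R0}−C_R)−C_S = 0.01585 kmol/m³; S̃_{S/T} = 0.5437/0.01585 = 34.3.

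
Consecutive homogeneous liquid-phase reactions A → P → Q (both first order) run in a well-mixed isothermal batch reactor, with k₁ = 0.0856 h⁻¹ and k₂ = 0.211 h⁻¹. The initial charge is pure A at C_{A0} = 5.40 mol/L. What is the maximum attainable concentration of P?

1.18 mol/L

For a first-order series the maximum intermediate yield is C_{P,max}/C_{A0} = (k₁/k₂)^[k₂/(k₂−k₁)].
= (0.0856/0.211)^(0.211/(0.211−0.0856)) = (0.4057)^(1.683) = 0.2191.
C_{P,max} = 0.2191×5.40 = 1.18 mol/L.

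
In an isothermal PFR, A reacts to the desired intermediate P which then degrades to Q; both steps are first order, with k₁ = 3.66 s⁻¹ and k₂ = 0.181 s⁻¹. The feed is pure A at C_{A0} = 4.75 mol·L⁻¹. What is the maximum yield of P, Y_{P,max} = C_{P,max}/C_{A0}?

0.855

For a first-order series the maximum intermediate yield is C_{P,max}/C_{A0} = (k₁/k₂)^[k₂/(k₂−k₁)].
= (3.66/0.181)^(0.181/(0.181−3.66)) = (20.22)^(-0.05203) = 0.8552.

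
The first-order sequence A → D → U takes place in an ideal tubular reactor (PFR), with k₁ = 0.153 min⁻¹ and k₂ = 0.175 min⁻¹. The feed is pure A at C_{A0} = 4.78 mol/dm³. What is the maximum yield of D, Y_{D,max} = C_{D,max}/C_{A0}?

At the optimum, C_{D,max}/C_{A0} = (k₁/k₂)^[k₂/(k₂−k₁)].
= (0.153/0.175)^(0.175/(0.175−0.153)) = (0.8743)^(7.955) = 0.3435.

0.343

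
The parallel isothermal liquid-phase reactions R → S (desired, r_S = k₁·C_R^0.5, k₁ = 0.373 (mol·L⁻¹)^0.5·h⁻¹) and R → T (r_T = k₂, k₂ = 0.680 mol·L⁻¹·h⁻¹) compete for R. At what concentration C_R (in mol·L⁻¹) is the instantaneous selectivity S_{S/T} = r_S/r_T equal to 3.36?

37.5 mol·L⁻¹

S_{S/T} = (k₁/k₂)·C_R^0.5 ⇒ C_R = (S·k₂/k₁)^(2).
= (3.36×0.680/0.373)^(2) = (6.125)^(2) = 37.5 mol·L⁻¹.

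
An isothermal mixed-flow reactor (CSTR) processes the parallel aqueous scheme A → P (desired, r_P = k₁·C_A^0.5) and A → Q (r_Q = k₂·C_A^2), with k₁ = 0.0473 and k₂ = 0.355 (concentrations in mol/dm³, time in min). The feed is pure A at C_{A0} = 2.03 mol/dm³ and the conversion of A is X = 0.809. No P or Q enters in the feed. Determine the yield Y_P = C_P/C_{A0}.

Exit C_A = C_{A0}(1−X) = 2.03×0.191 = 0.3877 mol/dm³.
In a CSTR the entire volume is at exit conditions, so r_P = 0.0473×0.3877^0.5 = 0.02945 and r_Q = 0.355×0.3877^2 = 0.05337.
Fraction of consumed A going to P: r_P/(r_P+r_Q) = 0.3556.
C_P = 0.3556·C_{A0}·X = 0.3556×2.03×0.809 = 0.584 mol/dm³; Y_P = C_P/C_{A0} = 0.288.

0.288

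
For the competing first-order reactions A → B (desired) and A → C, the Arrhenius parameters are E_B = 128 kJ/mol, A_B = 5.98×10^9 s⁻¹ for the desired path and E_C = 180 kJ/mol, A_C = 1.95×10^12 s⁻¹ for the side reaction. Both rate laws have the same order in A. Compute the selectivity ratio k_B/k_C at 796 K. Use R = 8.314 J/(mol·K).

k_B/k_C = (A_B/A_C)·exp[−(E_B−E_C)/(RT)] = (A_B/A_C)·exp[(E_C−E_B)/(RT)].
(E_C−E_B)/(RT) = (180−128)×10³/(8.314×796) = 52000/6618 = 7.857.
k_B/k_C = (5.98×10^9/1.95×10^12)·exp(7.857) = 0.003067 × 2585 = 7.93.
Since E_B < E_C, lowering the temperature improves selectivity toward B.

7.93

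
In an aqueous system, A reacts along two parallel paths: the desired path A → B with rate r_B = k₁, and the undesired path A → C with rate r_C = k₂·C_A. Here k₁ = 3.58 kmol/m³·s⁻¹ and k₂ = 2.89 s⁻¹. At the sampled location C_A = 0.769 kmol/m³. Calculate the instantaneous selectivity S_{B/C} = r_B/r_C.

1.61

S_{B/C} = r_B/r_C = (k₁)/(k₂·C_A) = (k₁/k₂)·C_A⁻¹.
= (3.58) / (2.89×0.7690) = 3.580/2.222 = 1.61.
The undesired path is higher order in A, so low C_A (CSTR or dilute feed) favours B.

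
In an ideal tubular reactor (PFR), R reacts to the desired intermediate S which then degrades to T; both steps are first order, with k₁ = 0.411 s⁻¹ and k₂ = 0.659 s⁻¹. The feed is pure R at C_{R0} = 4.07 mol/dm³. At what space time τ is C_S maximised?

The intermediate peaks when r₁ = r₂, i.e. k₁e^(−k₁τ) = k₂e^(−k₂τ), giving τ_opt = ln(k₂/k₁)/(k₂−k₁).
= ln(0.659/0.411)/(0.659−0.411) = ln(1.603)/0.2480 = 0.4721/0.2480 = 1.90 s.

1.90 s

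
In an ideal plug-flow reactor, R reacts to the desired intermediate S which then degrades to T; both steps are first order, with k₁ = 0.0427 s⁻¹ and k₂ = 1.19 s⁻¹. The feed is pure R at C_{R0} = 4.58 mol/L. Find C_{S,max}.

At the optimum, C_{S,max}/C_{R0} = (k₁/k₂)^[k₂/(k₂−k₁)].
= (0.0427/1.19)^(1.19/(1.19−0.0427)) = (0.03588)^(1.037) = 0.03170.
C_{S,max} = 0.03170×4.58 = 0.145 mol/L.

0.145 mol/L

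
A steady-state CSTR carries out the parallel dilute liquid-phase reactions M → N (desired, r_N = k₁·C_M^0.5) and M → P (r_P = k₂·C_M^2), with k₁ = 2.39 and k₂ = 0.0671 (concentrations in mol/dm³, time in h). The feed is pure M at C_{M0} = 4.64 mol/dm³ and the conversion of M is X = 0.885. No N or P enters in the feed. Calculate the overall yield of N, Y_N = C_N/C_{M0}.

0.875

Exit C_M = C_{M0}(1−X) = 4.64×0.115 = 0.5336 mol/dm³.
A CSTR operates uniformly at the exit composition, giving r_N = 1.746 and r_P = 0.01911 (each k·C_M^n at C_M = 0.5336).
Fraction of consumed M going to N: r_N/(r_N+r_P) = 0.9892.
C_N = 0.9892·C_{M0}·X = 0.9892×4.64×0.885 = 4.06 mol/dm³; Y_N = C_N/C_{M0} = 0.875.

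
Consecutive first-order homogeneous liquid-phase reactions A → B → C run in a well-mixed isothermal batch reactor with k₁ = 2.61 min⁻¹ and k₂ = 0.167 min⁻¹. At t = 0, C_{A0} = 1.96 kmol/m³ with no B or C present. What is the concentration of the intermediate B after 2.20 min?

1.44 kmol/m³

The intermediate concentration in a first-order A→B→C sequence is C_B = k₁C_{A0}(e^(−k₁t) − e^(−k₂t))/(k₂−k₁).
e^(−k₁t) = e^(−2.61×2.20) = e^(−5.742) = 0.003208; e^(−k₂t) = e^(−0.3674) = 0.6925.
C_B = 2.61×1.96/(0.167−2.61) × (0.003208−0.6925) = (-2.094)×(-0.6893) = 1.443 kmol/m³.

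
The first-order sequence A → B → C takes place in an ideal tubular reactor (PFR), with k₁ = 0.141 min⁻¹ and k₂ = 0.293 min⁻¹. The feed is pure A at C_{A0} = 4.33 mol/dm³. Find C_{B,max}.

1.06 mol/dm³

Evaluating C_B at τ_opt = ln(k₂/k₁)/(k₂−k₁) gives C_{B,max}/C_{A0} = (k₁/k₂)^[k₂/(k₂−k₁)].
= (0.141/0.293)^(0.293/(0.293−0.141)) = (0.4812)^(1.928) = 0.2442.
C_{B,max} = 0.2442×4.33 = 1.06 mol/dm³.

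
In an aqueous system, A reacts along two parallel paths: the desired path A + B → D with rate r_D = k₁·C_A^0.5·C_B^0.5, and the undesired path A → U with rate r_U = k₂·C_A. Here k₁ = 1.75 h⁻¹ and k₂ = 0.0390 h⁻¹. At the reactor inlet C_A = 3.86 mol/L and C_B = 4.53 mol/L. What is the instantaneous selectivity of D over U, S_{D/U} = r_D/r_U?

S_{D/U} = r_D/r_U = (k₁·C_A^0.5·C_B^0.5)/(k₂·C_A) = (k₁/k₂)·C_A^-0.5·C_B^0.5.
= (1.75×3.860^0.5×4.530^0.5) / (0.0390×3.860) = 7.318/0.1505 = 48.6.
The undesired path is higher order in A, so low C_A (CSTR or dilute feed) favours D.

48.6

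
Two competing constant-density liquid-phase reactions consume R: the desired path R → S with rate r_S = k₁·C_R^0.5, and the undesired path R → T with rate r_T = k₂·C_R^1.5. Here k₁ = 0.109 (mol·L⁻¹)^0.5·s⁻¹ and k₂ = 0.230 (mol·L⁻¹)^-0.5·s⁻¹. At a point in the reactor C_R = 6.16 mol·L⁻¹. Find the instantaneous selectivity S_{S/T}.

0.0769

S_{S/T} = r_S/r_T = (k₁·C_R^0.5)/(k₂·C_R^1.5) = (k₁/k₂)·C_R⁻¹.
= (0.109×6.160^0.5) / (0.230×6.160^1.5) = 0.2705/3.516 = 0.0769.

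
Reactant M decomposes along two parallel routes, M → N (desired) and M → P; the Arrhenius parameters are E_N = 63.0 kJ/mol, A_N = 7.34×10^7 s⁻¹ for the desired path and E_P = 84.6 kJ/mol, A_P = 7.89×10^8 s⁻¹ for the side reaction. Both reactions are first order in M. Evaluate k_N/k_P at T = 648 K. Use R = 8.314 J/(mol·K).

5.13

k_N/k_P = (A_N/A_P)·exp[−(E_N−E_P)/(RT)] = (A_N/A_P)·exp[(E_P−E_N)/(RT)].
(E_P−E_N)/(RT) = (84.6−63.0)×10³/(8.314×648) = 21600/5387 = 4.009.
k_N/k_P = (7.34×10^7/7.89×10^8)·exp(4.009) = 0.09303 × 55.11 = 5.13.
Since E_N < E_P, lowering the temperature improves selectivity toward N.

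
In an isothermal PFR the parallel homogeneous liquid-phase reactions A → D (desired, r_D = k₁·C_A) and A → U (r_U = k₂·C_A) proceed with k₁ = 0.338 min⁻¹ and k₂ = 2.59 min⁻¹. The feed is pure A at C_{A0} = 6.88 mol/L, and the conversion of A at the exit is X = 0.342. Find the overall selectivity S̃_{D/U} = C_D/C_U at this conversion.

0.131

C_A = C_{A0}(1−X) = 4.527 mol/L.
Both paths are first order in A, so the instantaneous fraction to D is constant: dC_D/d(−C_A) = k₁/(k₁+k₂) = 0.1154.
C_D = 0.1154·(C_{A0}−C_A) = 0.1154×2.353 = 0.272 mol/L.
C_U = (C_{A0}−C_A)−C_D = 2.081 mol/L; S̃_{D/U} = 0.2716/2.081 = 0.131.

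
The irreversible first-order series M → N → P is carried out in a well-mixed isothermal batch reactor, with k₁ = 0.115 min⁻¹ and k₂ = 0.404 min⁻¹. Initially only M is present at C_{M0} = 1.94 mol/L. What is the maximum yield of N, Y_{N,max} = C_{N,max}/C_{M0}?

0.173

Evaluating C_N at t_opt = ln(k₂/k₁)/(k₂−k₁) gives C_{N,max}/C_{M0} = (k₁/k₂)^[k₂/(k₂−k₁)].
= (0.115/0.404)^(0.404/(0.404−0.115)) = (0.2847)^(1.398) = 0.1727.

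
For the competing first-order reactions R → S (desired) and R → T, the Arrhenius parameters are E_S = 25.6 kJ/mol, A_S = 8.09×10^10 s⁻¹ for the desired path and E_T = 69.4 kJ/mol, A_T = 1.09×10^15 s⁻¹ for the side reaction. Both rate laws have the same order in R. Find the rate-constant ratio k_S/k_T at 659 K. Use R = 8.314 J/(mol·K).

With equal orders, S_{S/T} = k_S/k_T = (A_S/A_T)·exp[(E_T−E_S)/(RT)].
(E_T−E_S)/(RT) = (69.4−25.6)×10³/(8.314×659) = 43800/5479 = 7.994.
k_S/k_T = (8.09×10^10/1.09×10^15)·exp(7.994) = 7.422×10^-5 × 2964 = 0.220.
Since E_S < E_T, lowering the temperature improves selectivity toward S.

0.220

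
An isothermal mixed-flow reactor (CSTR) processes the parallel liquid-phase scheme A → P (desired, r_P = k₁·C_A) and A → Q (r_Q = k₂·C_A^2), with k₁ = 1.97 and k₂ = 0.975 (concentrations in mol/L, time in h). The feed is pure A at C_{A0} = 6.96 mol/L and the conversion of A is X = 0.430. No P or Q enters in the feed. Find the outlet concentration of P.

1.01 mol/L

Exit C_A = C_{A0}(1−X) = 6.96×0.570 = 3.967 mol/L.
Rates in a CSTR are evaluated at the outlet concentration: r_P = 1.97×3.967 = 7.815, r_Q = 0.975×3.967^2 = 15.35.
Fraction of consumed A going to P: r_P/(r_P+r_Q) = 0.3374.
C_P = 0.3374·C_{A0}·X = 0.3374×6.96×0.430 = 1.01 mol/L.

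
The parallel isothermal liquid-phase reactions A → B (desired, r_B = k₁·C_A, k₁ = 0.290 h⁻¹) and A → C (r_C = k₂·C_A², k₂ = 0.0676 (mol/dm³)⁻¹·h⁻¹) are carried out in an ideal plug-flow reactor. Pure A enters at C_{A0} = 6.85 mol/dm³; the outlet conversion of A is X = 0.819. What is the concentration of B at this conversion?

C_A = C_{A0}(1−X) = 1.240 mol/dm³.
Along a PFR/batch, dC_B/dC_A = −r_B/(r_B+r_C) = −k₁/(k₁+k₂·C_A).
Integrating from C_{A0} to C_A: C_B = (0.290/0.0676)·ln[(0.290+0.0676·6.85)/(0.290+0.0676·1.24)] = 4.290·ln(0.7531/0.3738) = 3.005 mol/dm³.

3.00 mol/dm³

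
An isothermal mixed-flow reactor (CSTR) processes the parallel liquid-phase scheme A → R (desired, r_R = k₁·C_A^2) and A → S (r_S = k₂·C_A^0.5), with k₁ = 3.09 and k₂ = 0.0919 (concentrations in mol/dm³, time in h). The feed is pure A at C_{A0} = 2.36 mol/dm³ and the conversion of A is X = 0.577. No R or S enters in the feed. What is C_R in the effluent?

1.32 mol/dm³

Exit C_A = C_{A0}(1−X) = 2.36×0.423 = 0.9983 mol/dm³.
Rates in a CSTR are evaluated at the outlet concentration: r_R = 3.09×0.9983^2 = 3.079, r_S = 0.0919×0.9983^0.5 = 0.09182.
Fraction of consumed A going to R: r_R/(r_R+r_S) = 0.9710.
C_R = 0.9710·C_{A0}·X = 0.9710×2.36×0.577 = 1.32 mol/dm³.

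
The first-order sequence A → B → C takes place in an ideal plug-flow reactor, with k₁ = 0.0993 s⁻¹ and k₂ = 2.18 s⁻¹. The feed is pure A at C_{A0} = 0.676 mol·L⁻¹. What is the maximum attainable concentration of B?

Evaluating C_B at τ_opt = ln(k₂/k₁)/(k₂−k₁) gives C_{B,max}/C_{A0} = (k₁/k₂)^[k₂/(k₂−k₁)].
= (0.0993/2.18)^(2.18/(2.18−0.0993)) = (0.04555)^(1.048) = 0.03931.
C_{B,max} = 0.03931×0.676 = 0.0266 mol·L⁻¹.

0.0266 mol·L⁻¹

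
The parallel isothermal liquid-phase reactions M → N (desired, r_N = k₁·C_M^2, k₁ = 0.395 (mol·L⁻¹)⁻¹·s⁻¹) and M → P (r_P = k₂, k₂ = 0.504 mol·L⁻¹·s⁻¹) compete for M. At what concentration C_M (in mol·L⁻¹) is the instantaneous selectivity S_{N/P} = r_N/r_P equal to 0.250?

0.565 mol·L⁻¹

S_{N/P} = (k₁/k₂)·C_M^2 ⇒ C_M = (S·k₂/k₁)^(0.5).
= (0.250×0.504/0.395)^(0.5) = (0.3190)^(0.5) = 0.565 mol·L⁻¹.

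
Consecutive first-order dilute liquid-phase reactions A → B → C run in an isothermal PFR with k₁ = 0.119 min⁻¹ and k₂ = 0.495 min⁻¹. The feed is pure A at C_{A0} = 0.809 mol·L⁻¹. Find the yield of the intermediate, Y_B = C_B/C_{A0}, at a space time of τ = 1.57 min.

0.117

Solving the coupled first-order balances gives C_B(τ) = [k₁/(k₂−k₁)]·C_{A0}·(e^(−k₁τ) − e^(−k₂τ)).
e^(−k₁τ) = e^(−0.119×1.57) = e^(−0.1868) = 0.8296; e^(−k₂τ) = e^(−0.7772) = 0.4597.
C_B = 0.119×0.809/(0.495−0.119) × (0.8296−0.4597) = 0.2560×0.3699 = 0.09470 mol·L⁻¹.
Y_B = C_B/C_{A0} = 0.09470/0.809 = 0.117.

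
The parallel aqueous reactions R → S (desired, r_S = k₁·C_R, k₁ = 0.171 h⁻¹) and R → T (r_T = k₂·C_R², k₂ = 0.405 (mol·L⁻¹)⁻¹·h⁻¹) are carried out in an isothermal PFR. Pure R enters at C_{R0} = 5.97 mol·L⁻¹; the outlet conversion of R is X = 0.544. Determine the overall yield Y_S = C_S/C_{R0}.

C_R = C_{R0}(1−X) = 2.722 mol·L⁻¹.
Along a PFR/batch, dC_S/dC_R = −r_S/(r_S+r_T) = −k₁/(k₁+k₂·C_R).
Integrating from C_{R0} to C_R: C_S = (0.171/0.405)·ln[(0.171+0.405·5.97)/(0.171+0.405·2.72)] = 0.4222·ln(2.589/1.274) = 0.2995 mol·L⁻¹.
Y_S = C_S/C_{R0} = 0.2995/5.97 = 0.0502.

0.0502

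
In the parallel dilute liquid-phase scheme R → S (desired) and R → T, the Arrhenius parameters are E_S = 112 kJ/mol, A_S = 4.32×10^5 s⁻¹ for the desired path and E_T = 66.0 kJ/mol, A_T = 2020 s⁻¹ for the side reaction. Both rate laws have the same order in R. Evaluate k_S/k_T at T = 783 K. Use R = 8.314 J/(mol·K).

Since both paths have the same order in R, the concentration cancels and S_{S/T} = k_S/k_T = (A_S/A_T)·exp[(E_T−E_S)/(RT)].
(E_T−E_S)/(RT) = (66.0−112)×10³/(8.314×783) = -46000/6510 = -7.066.
k_S/k_T = (4.32×10^5/2020)·exp(-7.066) = 213.9 × 8.535×10^-4 = 0.183.
Since E_S > E_T, raising the temperature improves selectivity toward S.

0.183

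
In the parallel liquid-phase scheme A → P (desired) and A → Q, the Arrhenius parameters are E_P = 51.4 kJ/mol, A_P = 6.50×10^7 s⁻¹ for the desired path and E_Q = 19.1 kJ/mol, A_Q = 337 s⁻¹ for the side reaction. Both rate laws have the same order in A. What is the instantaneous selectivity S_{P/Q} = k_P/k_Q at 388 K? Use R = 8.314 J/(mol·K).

Since both paths have the same order in A, the concentration cancels and S_{P/Q} = k_P/k_Q = (A_P/A_Q)·exp[(E_Q−E_P)/(RT)].
(E_Q−E_P)/(RT) = (19.1−51.4)×10³/(8.314×388) = -32300/3226 = -10.01.
k_P/k_Q = (6.50×10^7/337)·exp(-10.01) = 1.929×10^5 × 4.482×10^-5 = 8.64.

8.64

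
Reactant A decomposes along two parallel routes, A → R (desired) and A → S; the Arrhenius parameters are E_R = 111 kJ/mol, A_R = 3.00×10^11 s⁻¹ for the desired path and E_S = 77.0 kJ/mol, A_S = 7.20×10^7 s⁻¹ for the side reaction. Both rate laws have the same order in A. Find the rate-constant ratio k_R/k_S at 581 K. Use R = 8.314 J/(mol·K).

3.66

With equal orders, S_{R/S} = k_R/k_S = (A_R/A_S)·exp[(E_S−E_R)/(RT)].
(E_S−E_R)/(RT) = (77.0−111)×10³/(8.314×581) = -34000/4830 = -7.039.
k_R/k_S = (3.00×10^11/7.20×10^7)·exp(-7.039) = 4167 × 8.773×10^-4 = 3.66.
Since E_R > E_S, raising the temperature improves selectivity toward R.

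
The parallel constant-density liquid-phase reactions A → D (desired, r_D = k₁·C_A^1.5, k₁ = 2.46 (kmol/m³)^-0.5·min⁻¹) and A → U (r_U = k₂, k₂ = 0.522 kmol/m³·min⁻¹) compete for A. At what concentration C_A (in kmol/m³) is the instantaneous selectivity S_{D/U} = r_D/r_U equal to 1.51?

S_{D/U} = (k₁/k₂)·C_A^1.5 ⇒ C_A = (S·k₂/k₁)^(1/1.5).
= (1.51×0.522/2.46)^(0.6667) = (0.3204)^(0.6667) = 0.468 kmol/m³.

0.468 kmol/m³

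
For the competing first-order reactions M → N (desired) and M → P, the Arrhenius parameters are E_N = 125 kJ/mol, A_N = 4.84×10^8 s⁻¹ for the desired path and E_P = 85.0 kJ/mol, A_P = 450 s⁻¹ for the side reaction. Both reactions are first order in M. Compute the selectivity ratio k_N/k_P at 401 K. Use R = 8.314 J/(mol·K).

6.62

With equal orders, S_{N/P} = k_N/k_P = (A_N/A_P)·exp[(E_P−E_N)/(RT)].
(E_P−E_N)/(RT) = (85.0−125)×10³/(8.314×401) = -40000/3334 = -12.00.
k_N/k_P = (4.84×10^8/450)·exp(-12.00) = 1.076×10^6 × 6.157×10^-6 = 6.62.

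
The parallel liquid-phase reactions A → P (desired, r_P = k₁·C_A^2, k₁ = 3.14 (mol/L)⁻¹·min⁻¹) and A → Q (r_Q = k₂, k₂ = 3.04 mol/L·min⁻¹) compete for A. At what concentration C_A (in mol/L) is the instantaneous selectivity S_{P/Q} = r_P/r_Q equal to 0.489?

S_{P/Q} = (k₁/k₂)·C_A^2 ⇒ C_A = (S·k₂/k₁)^(0.5).
= (0.489×3.04/3.14)^(0.5) = (0.4734)^(0.5) = 0.688 mol/L.

0.688 mol/L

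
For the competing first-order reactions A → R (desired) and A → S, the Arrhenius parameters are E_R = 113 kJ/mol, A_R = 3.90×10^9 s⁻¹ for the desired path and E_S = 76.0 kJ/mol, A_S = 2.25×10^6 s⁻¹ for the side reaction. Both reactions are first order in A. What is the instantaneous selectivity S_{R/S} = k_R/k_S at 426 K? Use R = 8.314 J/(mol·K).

k_R/k_S = (A_R/A_S)·exp[−(E_R−E_S)/(RT)] = (A_R/A_S)·exp[(E_S−E_R)/(RT)].
(E_S−E_R)/(RT) = (76.0−113)×10³/(8.314×426) = -37000/3542 = -10.45.
k_R/k_S = (3.90×10^9/2.25×10^6)·exp(-10.45) = 1733 × 2.904×10^-5 = 0.0503.

0.0503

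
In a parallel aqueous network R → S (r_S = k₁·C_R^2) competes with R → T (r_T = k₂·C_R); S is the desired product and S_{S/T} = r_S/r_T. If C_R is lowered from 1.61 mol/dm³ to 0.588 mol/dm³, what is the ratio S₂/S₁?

0.365

S_{S/T} = (k₁/k₂)·C_R, so S₂/S₁ = (C_{R,2}/C_{R,1}).
= 0.588/1.61 = 0.365.
Selectivity toward S falls as C_R falls — high-concentration operation is favoured.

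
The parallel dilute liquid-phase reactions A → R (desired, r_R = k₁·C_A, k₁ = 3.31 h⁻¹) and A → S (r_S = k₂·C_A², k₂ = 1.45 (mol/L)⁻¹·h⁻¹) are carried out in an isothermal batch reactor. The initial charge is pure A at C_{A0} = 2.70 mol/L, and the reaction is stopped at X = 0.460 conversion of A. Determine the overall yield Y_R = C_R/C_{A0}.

C_A = C_{A0}(1−X) = 1.458 mol/L.
Along a PFR/batch, dC_R/dC_A = −r_R/(r_R+r_S) = −k₁/(k₁+k₂·C_A).
Integrating from C_{A0} to C_A: C_R = (3.31/1.45)·ln[(3.31+1.45·2.70)/(3.31+1.45·1.46)] = 2.283·ln(7.225/5.424) = 0.6545 mol/L.
Y_R = C_R/C_{A0} = 0.6545/2.70 = 0.242.

0.242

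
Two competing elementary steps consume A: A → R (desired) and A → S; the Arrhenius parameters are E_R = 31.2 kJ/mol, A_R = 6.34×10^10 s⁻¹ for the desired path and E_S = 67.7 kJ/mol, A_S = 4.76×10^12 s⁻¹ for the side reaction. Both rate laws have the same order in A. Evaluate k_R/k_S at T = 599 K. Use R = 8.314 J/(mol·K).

20.3

Since both paths have the same order in A, the concentration cancels and S_{R/S} = k_R/k_S = (A_R/A_S)·exp[(E_S−E_R)/(RT)].
(E_S−E_R)/(RT) = (67.7−31.2)×10³/(8.314×599) = 36500/4980 = 7.329.
k_R/k_S = (6.34×10^10/4.76×10^12)·exp(7.329) = 0.01332 × 1524 = 20.3.
Since E_R < E_S, lowering the temperature improves selectivity toward R.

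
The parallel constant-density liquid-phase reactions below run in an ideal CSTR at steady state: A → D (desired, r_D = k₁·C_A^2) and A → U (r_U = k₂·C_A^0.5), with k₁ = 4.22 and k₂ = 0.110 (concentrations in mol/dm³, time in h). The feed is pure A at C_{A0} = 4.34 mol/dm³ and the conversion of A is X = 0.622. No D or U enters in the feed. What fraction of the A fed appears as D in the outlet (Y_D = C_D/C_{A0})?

Exit C_A = C_{A0}(1−X) = 4.34×0.378 = 1.641 mol/dm³.
In a CSTR the entire volume is at exit conditions, so r_D = 4.22×1.641^2 = 11.36 and r_U = 0.110×1.641^0.5 = 0.1409.
Fraction of consumed A going to D: r_D/(r_D+r_U) = 0.9877.
C_D = 0.9877·C_{A0}·X = 0.9877×4.34×0.622 = 2.67 mol/dm³; Y_D = C_D/C_{A0} = 0.614.

0.614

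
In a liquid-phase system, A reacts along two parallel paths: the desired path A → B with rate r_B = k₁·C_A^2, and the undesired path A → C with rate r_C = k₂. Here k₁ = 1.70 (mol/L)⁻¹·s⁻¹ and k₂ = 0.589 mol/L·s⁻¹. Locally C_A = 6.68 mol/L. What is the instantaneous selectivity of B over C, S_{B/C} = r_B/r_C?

S_{B/C} = r_B/r_C = (k₁·C_A^2)/(k₂) = (k₁/k₂)·C_A^2.
= (1.70×6.680^2) / (0.589) = 75.86/0.5890 = 129.

129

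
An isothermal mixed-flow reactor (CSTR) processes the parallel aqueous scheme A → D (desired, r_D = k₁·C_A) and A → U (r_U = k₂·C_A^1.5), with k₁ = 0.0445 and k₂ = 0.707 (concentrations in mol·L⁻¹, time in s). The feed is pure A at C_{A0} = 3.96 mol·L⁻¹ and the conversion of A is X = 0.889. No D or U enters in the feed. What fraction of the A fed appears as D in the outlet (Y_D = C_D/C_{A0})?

0.0771

Exit C_A = C_{A0}(1−X) = 3.96×0.111 = 0.4396 mol·L⁻¹.
A CSTR operates uniformly at the exit composition, giving r_D = 0.01956 and r_U = 0.2060 (each k·C_A^n at C_A = 0.4396).
Fraction of consumed A going to D: r_D/(r_D+r_U) = 0.08670.
C_D = 0.08670·C_{A0}·X = 0.08670×3.96×0.889 = 0.305 mol·L⁻¹; Y_D = C_D/C_{A0} = 0.0771.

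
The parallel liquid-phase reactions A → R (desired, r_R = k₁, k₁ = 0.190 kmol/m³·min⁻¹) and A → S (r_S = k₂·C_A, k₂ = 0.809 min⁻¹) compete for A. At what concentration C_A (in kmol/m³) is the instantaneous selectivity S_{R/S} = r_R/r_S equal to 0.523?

0.449 kmol/m³

S_{R/S} = (k₁/k₂)·C_A⁻¹ ⇒ C_A = (S·k₂/k₁)^(-1).
= (0.523×0.809/0.190)^(-1) = (2.227)^(-1) = 0.449 kmol/m³.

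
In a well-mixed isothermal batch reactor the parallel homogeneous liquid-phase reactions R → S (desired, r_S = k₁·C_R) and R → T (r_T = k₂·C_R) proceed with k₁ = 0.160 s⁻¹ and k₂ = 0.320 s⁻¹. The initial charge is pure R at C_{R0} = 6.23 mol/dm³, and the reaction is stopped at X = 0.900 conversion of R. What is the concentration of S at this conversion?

1.87 mol/dm³

C_R = C_{R0}(1−X) = 0.6230 mol/dm³.
Both paths are first order in R, so the instantaneous fraction to S is constant: dC_S/d(−C_R) = k₁/(k₁+k₂) = 0.3333.
C_S = 0.3333·(C_{R0}−C_R) = 0.3333×5.607 = 1.87 mol/dm³.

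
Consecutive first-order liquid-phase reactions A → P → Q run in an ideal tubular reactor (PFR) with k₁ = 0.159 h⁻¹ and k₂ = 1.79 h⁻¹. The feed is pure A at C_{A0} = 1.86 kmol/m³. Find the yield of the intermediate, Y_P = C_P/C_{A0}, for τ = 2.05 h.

For first-order series with pure A initially, C_P(τ) = k₁C_{A0}/(k₂−k₁)·(e^(−k₁τ) − e^(−k₂τ)).
e^(−k₁τ) = e^(−0.159×2.05) = e^(−0.3259) = 0.7218; e^(−k₂τ) = e^(−3.669) = 0.02549.
C_P = 0.159×1.86/(1.79−0.159) × (0.7218−0.02549) = 0.1813×0.6964 = 0.1263 kmol/m³.
Y_P = C_P/C_{A0} = 0.1263/1.86 = 0.0679.

0.0679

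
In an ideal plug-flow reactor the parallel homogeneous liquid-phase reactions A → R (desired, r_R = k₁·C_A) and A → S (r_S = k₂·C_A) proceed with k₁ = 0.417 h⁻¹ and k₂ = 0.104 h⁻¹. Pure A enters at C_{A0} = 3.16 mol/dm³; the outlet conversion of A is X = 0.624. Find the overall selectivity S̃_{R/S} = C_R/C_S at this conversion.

4.01

C_A = C_{A0}(1−X) = 1.188 mol/dm³.
Both paths are first order in A, so the instantaneous fraction to R is constant: dC_R/d(−C_A) = k₁/(k₁+k₂) = 0.8004.
C_R = 0.8004·(C_{A0}−C_A) = 0.8004×1.972 = 1.58 mol/dm³.
C_S = (C_{A0}−C_A)−C_R = 0.3936 mol/dm³; S̃_{R/S} = 1.578/0.3936 = 4.01.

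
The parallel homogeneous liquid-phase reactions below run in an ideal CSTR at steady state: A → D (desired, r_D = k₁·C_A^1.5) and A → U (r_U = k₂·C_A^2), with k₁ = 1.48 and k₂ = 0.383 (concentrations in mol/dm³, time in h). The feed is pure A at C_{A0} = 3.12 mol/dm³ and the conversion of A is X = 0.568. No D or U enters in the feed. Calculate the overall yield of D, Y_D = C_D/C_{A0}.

Exit C_A = C_{A0}(1−X) = 3.12×0.432 = 1.348 mol/dm³.
A CSTR operates uniformly at the exit composition, giving r_D = 2.316 and r_U = 0.6958 (each k·C_A^n at C_A = 1.348).
Fraction of consumed A going to D: r_D/(r_D+r_U) = 0.7690.
C_D = 0.7690·C_{A0}·X = 0.7690×3.12×0.568 = 1.36 mol/dm³; Y_D = C_D/C_{A0} = 0.437.

0.437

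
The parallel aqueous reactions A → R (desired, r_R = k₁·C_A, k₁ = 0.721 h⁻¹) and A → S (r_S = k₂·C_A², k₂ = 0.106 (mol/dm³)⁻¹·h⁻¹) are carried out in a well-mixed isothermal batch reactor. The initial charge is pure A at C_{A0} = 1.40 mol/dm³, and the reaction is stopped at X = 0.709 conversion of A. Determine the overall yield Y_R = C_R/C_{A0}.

0.627

C_A = C_{A0}(1−X) = 0.4074 mol/dm³.
Along a PFR/batch, dC_R/dC_A = −r_R/(r_R+r_S) = −k₁/(k₁+k₂·C_A).
Integrating from C_{A0} to C_A: C_R = (0.721/0.106)·ln[(0.721+0.106·1.40)/(0.721+0.106·0.407)] = 6.802·ln(0.8694/0.7642) = 0.8774 mol/dm³.
Y_R = C_R/C_{A0} = 0.8774/1.40 = 0.627.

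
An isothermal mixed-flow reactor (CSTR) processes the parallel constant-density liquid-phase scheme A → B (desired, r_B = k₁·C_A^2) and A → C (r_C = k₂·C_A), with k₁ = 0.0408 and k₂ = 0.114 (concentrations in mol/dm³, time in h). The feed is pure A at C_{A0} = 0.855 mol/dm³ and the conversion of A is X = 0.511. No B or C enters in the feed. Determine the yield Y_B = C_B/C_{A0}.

0.0665

Exit C_A = C_{A0}(1−X) = 0.855×0.489 = 0.4181 mol/dm³.
In a CSTR the entire volume is at exit conditions, so r_B = 0.0408×0.4181^2 = 0.007132 and r_C = 0.114×0.4181 = 0.04766.
Fraction of consumed A going to B: r_B/(r_B+r_C) = 0.1302.
C_B = 0.1302·C_{A0}·X = 0.1302×0.855×0.511 = 0.0569 mol/dm³; Y_B = C_B/C_{A0} = 0.0665.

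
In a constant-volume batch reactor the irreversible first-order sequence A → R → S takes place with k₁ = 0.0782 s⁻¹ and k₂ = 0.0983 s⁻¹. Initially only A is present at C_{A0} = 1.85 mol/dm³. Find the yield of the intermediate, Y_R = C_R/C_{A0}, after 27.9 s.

0.188

Solving the coupled first-order balances gives C_R(t) = [k₁/(k₂−k₁)]·C_{A0}·(e^(−k₁t) − e^(−k₂t)).
e^(−k₁t) = e^(−0.0782×27.9) = e^(−2.182) = 0.1128; e^(−k₂t) = e^(−2.743) = 0.06440.
C_R = 0.0782×1.85/(0.0983−0.0782) × (0.1128−0.06440) = 7.198×0.04844 = 0.3486 mol/dm³.
Y_R = C_R/C_{A0} = 0.3486/1.85 = 0.188.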